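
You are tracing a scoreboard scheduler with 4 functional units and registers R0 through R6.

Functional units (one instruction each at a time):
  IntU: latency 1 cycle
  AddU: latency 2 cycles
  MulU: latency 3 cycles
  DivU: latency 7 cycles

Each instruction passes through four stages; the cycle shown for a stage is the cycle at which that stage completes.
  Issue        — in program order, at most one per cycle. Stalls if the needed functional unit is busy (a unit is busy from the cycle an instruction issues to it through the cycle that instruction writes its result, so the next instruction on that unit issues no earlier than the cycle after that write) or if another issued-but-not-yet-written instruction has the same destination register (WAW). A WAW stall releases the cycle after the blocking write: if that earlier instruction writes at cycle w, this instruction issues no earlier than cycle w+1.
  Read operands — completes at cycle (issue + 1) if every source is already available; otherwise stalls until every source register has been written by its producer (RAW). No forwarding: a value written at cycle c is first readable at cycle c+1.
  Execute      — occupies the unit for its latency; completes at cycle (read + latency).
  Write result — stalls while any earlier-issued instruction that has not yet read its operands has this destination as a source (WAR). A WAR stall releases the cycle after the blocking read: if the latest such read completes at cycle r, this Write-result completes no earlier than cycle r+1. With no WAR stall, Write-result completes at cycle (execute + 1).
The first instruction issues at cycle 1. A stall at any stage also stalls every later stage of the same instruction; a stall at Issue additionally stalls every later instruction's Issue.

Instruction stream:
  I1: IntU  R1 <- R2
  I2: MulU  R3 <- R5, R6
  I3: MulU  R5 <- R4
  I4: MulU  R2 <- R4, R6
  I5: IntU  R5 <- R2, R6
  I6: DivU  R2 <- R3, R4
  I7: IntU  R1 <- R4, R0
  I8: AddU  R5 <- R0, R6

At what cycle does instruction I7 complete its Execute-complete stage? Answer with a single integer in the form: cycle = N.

cycle = 25

[I1] 1/2/3/4
[I2] 2/3/6/7
[I3] 8/9/12/13  (struct: MulU busy until I2 writes@7)
[I4] 14/15/18/19  (struct: MulU busy until I3 writes@13)
[I5] 15/20/21/22  (RAW R2: wait I4 write@19)
[I6] 20/21/28/29  (WAW R2: wait I4 write@19)
[I7] 23/24/25/26  (struct: IntU busy until I5 writes@22)
[I8] 24/25/27/28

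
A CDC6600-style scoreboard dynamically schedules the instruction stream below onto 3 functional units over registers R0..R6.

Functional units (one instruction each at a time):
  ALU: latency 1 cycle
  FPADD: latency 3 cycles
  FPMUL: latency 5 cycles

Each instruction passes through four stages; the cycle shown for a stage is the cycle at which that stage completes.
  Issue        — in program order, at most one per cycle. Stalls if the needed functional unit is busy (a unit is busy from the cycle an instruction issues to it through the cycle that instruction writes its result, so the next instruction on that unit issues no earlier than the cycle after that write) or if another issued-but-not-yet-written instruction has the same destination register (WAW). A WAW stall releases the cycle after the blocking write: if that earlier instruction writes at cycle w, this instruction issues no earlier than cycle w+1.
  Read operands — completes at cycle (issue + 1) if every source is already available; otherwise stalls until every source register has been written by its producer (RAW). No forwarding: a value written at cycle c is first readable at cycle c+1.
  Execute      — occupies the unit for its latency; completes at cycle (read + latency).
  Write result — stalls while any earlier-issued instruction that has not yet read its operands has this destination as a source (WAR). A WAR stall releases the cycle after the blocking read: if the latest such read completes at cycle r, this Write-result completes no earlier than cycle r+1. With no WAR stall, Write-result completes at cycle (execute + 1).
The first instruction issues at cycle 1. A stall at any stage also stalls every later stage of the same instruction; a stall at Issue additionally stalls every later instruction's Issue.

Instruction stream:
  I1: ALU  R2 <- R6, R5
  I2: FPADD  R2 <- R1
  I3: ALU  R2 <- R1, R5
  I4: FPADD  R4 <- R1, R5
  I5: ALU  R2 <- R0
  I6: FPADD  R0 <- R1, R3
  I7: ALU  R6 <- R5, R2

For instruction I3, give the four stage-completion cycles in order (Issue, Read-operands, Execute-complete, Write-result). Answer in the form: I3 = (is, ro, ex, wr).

c1: issue I1 (ALU)
c2: I1 read-ops
c3: I1 finished on ALU
c4: I1→R2
c5: issue I2 (FPADD)
c6: I2 read-ops
c9: I2 finished on FPADD
c10: I2→R2
c11: issue I3 (ALU)
c12: I3 read-ops | issue I4 (FPADD)
c13: I3 finished on ALU | I4 read-ops
c14: I3→R2
c15: issue I5 (ALU)
c16: I4 finished on FPADD | I5 read-ops
c17: I4→R4 | I5 finished on ALU
c18: I5→R2 | issue I6 (FPADD)
c19: I6 read-ops | issue I7 (ALU)
c20: I7 read-ops
c21: I7 finished on ALU
c22: I6 finished on FPADD | I7→R6
c23: I6→R0

I3 = (11, 12, 13, 14)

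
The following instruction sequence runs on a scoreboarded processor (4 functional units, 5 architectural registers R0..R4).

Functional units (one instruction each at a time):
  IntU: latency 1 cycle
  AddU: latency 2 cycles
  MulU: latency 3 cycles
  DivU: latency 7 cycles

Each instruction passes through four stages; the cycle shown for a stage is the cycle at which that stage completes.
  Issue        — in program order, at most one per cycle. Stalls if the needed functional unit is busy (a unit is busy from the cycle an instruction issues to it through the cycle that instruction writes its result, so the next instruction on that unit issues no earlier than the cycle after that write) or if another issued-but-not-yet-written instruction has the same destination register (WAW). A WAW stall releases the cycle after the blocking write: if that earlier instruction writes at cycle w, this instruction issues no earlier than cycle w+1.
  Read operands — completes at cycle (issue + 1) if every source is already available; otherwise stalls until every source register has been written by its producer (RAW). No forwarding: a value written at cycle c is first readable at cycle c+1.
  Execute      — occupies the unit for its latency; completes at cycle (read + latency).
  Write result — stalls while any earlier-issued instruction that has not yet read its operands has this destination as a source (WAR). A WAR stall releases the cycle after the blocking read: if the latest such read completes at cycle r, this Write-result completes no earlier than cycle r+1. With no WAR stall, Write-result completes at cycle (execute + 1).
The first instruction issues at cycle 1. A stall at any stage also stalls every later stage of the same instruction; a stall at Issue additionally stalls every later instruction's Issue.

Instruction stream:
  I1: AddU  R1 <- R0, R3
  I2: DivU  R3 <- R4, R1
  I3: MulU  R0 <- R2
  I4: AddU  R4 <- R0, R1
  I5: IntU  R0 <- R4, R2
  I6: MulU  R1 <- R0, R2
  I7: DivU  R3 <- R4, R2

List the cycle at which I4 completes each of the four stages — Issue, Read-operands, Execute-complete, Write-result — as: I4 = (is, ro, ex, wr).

I1: IS=1 RO=2 EX=4 WR=5
I2: IS=2 RO=6 EX=13 WR=14  [RAW R1: wait I1 write@5]
I3: IS=3 RO=4 EX=7 WR=8
I4: IS=6 RO=9 EX=11 WR=12  [struct: AddU busy until I1 writes@5; RAW R0: wait I3 write@8]
I5: IS=9 RO=13 EX=14 WR=15  [WAW R0: wait I3 write@8; RAW R4: wait I4 write@12]
I6: IS=10 RO=16 EX=19 WR=20  [RAW R0: wait I5 write@15]
I7: IS=15 RO=16 EX=23 WR=24  [struct: DivU busy until I2 writes@14]

I4 = (6, 9, 11, 12)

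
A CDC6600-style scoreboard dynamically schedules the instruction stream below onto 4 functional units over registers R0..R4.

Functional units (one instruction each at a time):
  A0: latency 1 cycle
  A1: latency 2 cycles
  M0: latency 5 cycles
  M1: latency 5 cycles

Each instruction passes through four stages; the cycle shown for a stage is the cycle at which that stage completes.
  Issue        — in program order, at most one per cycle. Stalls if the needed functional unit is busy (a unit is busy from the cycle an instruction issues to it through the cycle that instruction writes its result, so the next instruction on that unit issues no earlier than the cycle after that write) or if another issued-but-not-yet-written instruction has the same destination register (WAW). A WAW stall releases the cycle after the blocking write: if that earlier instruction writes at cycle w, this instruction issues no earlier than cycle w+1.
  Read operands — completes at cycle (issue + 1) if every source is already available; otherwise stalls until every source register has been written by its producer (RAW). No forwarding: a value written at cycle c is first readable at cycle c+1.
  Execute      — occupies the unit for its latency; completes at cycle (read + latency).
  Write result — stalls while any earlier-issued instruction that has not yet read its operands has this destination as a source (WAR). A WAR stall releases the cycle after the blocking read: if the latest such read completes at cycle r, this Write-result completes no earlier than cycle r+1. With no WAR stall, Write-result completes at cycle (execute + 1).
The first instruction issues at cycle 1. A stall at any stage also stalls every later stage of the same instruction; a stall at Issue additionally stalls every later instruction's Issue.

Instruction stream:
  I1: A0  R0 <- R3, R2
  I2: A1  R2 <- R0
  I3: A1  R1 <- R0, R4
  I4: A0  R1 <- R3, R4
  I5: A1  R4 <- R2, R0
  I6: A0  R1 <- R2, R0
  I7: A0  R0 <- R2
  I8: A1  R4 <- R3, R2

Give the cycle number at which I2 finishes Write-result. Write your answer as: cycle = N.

cycle = 8

[1] issue I1 (A0)
[2] I1 read-ops | issue I2 (A1)
[3] I1 finished on A0
[4] I1→R0
[5] I2 read-ops
[7] I2 finished on A1
[8] I2→R2
[9] issue I3 (A1)
[10] I3 read-ops
[12] I3 finished on A1
[13] I3→R1
[14] issue I4 (A0)
[15] I4 read-ops | issue I5 (A1)
[16] I4 finished on A0 | I5 read-ops
[17] I4→R1
[18] I5 finished on A1 | issue I6 (A0)
[19] I5→R4 | I6 read-ops
[20] I6 finished on A0
[21] I6→R1
[22] issue I7 (A0)
[23] I7 read-ops | issue I8 (A1)
[24] I7 finished on A0 | I8 read-ops
[25] I7→R0
[26] I8 finished on A1
[27] I8→R4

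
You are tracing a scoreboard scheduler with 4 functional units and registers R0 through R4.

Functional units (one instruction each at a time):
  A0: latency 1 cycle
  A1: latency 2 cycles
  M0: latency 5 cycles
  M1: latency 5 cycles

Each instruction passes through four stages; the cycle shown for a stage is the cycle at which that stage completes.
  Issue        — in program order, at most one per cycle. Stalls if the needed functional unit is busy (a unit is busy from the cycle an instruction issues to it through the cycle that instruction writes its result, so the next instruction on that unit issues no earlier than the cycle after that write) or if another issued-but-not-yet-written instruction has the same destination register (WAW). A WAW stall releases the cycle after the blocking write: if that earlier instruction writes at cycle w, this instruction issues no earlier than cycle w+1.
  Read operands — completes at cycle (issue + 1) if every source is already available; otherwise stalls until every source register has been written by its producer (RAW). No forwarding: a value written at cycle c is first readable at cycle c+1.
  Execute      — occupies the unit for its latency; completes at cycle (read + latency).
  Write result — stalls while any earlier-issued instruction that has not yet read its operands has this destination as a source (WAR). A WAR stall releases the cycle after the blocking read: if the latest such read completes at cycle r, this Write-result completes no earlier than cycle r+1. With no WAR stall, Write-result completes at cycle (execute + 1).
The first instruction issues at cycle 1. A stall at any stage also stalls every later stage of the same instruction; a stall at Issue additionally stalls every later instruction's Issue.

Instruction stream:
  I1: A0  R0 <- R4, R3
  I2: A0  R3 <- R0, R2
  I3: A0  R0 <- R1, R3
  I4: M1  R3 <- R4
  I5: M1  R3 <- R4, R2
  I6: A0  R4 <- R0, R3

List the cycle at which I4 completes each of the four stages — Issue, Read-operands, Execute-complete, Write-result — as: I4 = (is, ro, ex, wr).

I4 = (10, 11, 16, 17)

I1  is:1  ro:2  ex:3  wr:4
I2  is:5  ro:6  ex:7  wr:8  — struct: A0 busy until I1 writes@4
I3  is:9  ro:10  ex:11  wr:12  — struct: A0 busy until I2 writes@8
I4  is:10  ro:11  ex:16  wr:17
I5  is:18  ro:19  ex:24  wr:25  — struct: M1 busy until I4 writes@17
I6  is:19  ro:26  ex:27  wr:28  — RAW R3: wait I5 write@25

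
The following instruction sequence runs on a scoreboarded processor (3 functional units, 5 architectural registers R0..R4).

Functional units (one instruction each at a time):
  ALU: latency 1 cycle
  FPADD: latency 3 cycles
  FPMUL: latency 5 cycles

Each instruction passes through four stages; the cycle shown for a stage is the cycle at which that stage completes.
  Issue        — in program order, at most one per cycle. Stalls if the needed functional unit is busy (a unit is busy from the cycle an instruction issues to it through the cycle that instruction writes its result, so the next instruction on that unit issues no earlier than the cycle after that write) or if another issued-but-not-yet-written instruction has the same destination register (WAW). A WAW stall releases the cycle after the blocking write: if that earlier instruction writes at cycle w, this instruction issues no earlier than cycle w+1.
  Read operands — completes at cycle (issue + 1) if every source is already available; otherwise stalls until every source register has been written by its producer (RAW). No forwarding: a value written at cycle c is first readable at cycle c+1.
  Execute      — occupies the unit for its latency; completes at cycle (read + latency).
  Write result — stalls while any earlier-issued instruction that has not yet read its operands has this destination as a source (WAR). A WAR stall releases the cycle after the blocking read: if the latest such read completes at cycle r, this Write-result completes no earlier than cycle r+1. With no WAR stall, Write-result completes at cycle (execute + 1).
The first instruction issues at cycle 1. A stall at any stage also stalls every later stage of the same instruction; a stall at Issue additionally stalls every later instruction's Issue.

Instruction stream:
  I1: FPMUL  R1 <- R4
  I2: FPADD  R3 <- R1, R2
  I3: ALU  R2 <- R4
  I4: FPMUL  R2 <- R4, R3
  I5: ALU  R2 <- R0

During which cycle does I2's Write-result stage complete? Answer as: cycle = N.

cycle = 13

I1  is:1  ro:2  ex:7  wr:8
I2  is:2  ro:9  ex:12  wr:13  — RAW R1: wait I1 write@8
I3  is:3  ro:4  ex:5  wr:10  — WAR R2: wait I2 read@9
I4  is:11  ro:14  ex:19  wr:20  — WAW R2: wait I3 write@10, RAW R3: wait I2 write@13
I5  is:21  ro:22  ex:23  wr:24  — WAW R2: wait I4 write@20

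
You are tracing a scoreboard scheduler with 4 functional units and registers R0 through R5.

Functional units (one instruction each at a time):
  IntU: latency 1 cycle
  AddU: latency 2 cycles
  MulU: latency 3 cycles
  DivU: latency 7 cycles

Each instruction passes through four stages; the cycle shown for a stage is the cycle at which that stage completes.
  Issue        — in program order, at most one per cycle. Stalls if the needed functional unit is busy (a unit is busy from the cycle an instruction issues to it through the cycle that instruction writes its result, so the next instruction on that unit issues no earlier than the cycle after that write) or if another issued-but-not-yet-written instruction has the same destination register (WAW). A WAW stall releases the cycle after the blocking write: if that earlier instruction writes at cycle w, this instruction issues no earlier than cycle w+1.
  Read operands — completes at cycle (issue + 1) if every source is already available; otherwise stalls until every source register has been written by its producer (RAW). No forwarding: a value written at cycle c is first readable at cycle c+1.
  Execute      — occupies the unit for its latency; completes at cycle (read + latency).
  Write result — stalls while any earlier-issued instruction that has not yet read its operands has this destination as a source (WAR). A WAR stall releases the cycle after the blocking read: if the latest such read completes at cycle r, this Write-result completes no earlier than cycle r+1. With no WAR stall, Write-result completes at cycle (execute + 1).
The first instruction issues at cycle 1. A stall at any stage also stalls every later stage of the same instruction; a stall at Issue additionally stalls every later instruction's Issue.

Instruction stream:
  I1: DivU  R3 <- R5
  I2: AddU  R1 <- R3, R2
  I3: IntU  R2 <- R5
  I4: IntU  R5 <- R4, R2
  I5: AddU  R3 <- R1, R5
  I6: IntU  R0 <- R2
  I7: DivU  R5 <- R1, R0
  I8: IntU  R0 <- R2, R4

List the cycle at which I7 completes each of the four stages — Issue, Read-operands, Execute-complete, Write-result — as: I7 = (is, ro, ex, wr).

c1: issue I1 (DivU)
c2: I1 read-ops · issue I2 (AddU)
c3: issue I3 (IntU)
c4: I3 read-ops
c5: I3 finished on IntU
c9: I1 finished on DivU
c10: I1→R3
c11: I2 read-ops
c12: I3→R2
c13: I2 finished on AddU · issue I4 (IntU)
c14: I2→R1 · I4 read-ops
c15: I4 finished on IntU · issue I5 (AddU)
c16: I4→R5
c17: I5 read-ops · issue I6 (IntU)
c18: I6 read-ops · issue I7 (DivU)
c19: I5 finished on AddU · I6 finished on IntU
c20: I5→R3 · I6→R0
c21: I7 read-ops · issue I8 (IntU)
c22: I8 read-ops
c23: I8 finished on IntU
c24: I8→R0
c28: I7 finished on DivU
c29: I7→R5

I7 = (18, 21, 28, 29)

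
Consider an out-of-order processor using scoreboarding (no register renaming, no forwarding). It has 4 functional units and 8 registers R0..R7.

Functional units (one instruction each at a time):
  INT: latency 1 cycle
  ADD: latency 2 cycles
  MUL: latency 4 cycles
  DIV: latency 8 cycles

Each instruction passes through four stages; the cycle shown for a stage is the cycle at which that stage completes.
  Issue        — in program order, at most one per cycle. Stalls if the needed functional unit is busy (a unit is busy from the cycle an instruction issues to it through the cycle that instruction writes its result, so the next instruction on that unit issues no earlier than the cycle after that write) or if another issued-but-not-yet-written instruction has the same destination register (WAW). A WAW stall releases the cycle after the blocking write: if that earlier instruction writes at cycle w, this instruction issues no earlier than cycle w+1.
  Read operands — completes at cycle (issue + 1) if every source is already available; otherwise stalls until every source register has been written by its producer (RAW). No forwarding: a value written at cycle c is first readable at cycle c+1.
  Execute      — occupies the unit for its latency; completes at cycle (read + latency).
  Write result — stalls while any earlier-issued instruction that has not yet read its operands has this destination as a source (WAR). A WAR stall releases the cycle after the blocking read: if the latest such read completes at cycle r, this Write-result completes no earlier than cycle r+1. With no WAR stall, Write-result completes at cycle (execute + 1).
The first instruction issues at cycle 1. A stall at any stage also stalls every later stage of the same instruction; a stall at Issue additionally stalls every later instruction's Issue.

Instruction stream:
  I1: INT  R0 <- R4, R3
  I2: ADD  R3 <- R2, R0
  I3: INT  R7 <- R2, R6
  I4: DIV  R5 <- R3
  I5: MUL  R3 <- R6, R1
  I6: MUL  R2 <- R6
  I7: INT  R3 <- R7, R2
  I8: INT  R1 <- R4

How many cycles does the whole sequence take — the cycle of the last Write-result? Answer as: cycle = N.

t=1  I1 issues→INT
t=2  I1 reads | I2 issues→ADD
t=3  I1 exec-done
t=4  I1 writes R0
t=5  I2 reads | I3 issues→INT
t=6  I3 reads | I4 issues→DIV
t=7  I2 exec-done | I3 exec-done
t=8  I2 writes R3 | I3 writes R7
t=9  I4 reads | I5 issues→MUL
t=10  I5 reads
t=14  I5 exec-done
t=15  I5 writes R3
t=16  I6 issues→MUL
t=17  I4 exec-done | I6 reads | I7 issues→INT
t=18  I4 writes R5
t=21  I6 exec-done
t=22  I6 writes R2
t=23  I7 reads
t=24  I7 exec-done
t=25  I7 writes R3
t=26  I8 issues→INT
t=27  I8 reads
t=28  I8 exec-done
t=29  I8 writes R1

cycle = 29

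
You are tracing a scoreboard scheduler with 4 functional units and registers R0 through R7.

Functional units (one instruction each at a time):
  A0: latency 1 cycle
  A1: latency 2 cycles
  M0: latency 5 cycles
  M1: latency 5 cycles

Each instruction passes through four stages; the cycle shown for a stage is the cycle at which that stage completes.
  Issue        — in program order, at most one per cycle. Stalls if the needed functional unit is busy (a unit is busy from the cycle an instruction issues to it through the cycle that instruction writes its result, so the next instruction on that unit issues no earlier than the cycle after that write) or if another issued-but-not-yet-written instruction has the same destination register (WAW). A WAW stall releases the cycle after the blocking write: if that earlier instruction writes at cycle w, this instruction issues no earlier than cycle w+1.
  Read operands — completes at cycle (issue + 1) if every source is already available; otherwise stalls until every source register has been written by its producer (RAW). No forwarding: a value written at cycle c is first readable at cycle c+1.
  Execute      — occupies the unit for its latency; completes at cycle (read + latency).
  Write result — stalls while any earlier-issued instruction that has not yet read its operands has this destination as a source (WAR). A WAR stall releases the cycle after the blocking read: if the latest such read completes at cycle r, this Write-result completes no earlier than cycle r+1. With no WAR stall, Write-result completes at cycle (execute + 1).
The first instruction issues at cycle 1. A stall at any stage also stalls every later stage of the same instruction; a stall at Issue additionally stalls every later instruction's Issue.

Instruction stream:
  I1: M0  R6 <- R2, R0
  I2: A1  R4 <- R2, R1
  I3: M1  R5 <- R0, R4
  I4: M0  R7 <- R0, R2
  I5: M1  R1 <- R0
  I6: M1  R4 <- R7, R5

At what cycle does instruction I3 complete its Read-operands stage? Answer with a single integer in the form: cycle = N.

I1  is:1  ro:2  ex:7  wr:8
I2  is:2  ro:3  ex:5  wr:6
I3  is:3  ro:7  ex:12  wr:13  — RAW R4: wait I2 write@6
I4  is:9  ro:10  ex:15  wr:16  — struct: M0 busy until I1 writes@8
I5  is:14  ro:15  ex:20  wr:21  — struct: M1 busy until I3 writes@13
I6  is:22  ro:23  ex:28  wr:29  — struct: M1 busy until I5 writes@21

cycle = 7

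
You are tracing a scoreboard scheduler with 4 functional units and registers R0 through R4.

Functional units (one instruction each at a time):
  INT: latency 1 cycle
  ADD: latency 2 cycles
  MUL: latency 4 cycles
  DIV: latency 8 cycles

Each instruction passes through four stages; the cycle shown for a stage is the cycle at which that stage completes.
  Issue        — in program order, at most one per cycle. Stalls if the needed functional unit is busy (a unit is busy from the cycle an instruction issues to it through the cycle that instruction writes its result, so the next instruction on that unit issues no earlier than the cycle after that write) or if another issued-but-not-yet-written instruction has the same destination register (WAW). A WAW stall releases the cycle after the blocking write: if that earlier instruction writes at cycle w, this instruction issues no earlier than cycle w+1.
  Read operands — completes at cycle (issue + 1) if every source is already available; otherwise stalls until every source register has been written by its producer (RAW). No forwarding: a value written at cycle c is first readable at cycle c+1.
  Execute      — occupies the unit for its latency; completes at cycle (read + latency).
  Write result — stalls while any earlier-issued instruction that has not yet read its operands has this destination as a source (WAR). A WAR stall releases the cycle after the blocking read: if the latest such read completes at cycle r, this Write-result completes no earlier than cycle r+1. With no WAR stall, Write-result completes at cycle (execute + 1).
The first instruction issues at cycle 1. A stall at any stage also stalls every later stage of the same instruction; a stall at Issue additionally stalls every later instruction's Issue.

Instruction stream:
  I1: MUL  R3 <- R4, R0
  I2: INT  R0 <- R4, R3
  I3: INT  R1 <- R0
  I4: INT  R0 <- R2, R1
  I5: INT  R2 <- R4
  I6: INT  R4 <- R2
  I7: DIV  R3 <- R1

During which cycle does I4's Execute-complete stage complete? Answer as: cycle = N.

cycle = 17

I1: IS=1 RO=2 EX=6 WR=7
I2: IS=2 RO=8 EX=9 WR=10  [RAW R3: wait I1 write@7]
I3: IS=11 RO=12 EX=13 WR=14  [struct: INT busy until I2 writes@10]
I4: IS=15 RO=16 EX=17 WR=18  [struct: INT busy until I3 writes@14]
I5: IS=19 RO=20 EX=21 WR=22  [struct: INT busy until I4 writes@18]
I6: IS=23 RO=24 EX=25 WR=26  [struct: INT busy until I5 writes@22]
I7: IS=24 RO=25 EX=33 WR=34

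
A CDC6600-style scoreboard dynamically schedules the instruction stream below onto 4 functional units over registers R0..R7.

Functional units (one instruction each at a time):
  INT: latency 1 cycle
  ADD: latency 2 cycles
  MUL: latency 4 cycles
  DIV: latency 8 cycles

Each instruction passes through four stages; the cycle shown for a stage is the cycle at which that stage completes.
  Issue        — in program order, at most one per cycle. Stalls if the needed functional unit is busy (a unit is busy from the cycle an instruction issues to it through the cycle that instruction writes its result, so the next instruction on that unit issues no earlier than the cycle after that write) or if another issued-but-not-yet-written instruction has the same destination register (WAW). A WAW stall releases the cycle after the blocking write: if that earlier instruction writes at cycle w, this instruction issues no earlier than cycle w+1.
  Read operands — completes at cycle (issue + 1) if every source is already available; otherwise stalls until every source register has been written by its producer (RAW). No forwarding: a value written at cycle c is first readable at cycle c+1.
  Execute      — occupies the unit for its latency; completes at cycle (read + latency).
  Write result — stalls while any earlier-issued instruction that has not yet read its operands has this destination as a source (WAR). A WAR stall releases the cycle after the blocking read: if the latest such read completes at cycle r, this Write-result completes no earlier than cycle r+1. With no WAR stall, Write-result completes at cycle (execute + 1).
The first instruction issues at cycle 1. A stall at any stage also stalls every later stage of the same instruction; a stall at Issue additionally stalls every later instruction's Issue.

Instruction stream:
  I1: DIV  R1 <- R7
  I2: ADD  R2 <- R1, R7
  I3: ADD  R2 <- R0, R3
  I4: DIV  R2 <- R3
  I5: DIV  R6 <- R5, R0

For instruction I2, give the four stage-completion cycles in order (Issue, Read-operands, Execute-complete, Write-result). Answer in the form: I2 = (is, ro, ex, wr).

I2 = (2, 12, 14, 15)

t=1  I1 dispatched to DIV
t=2  I1 operands ready | I2 dispatched to ADD
t=10  I1 complete
t=11  R1←I1
t=12  I2 operands ready
t=14  I2 complete
t=15  R2←I2
t=16  I3 dispatched to ADD
t=17  I3 operands ready
t=19  I3 complete
t=20  R2←I3
t=21  I4 dispatched to DIV
t=22  I4 operands ready
t=30  I4 complete
t=31  R2←I4
t=32  I5 dispatched to DIV
t=33  I5 operands ready
t=41  I5 complete
t=42  R6←I5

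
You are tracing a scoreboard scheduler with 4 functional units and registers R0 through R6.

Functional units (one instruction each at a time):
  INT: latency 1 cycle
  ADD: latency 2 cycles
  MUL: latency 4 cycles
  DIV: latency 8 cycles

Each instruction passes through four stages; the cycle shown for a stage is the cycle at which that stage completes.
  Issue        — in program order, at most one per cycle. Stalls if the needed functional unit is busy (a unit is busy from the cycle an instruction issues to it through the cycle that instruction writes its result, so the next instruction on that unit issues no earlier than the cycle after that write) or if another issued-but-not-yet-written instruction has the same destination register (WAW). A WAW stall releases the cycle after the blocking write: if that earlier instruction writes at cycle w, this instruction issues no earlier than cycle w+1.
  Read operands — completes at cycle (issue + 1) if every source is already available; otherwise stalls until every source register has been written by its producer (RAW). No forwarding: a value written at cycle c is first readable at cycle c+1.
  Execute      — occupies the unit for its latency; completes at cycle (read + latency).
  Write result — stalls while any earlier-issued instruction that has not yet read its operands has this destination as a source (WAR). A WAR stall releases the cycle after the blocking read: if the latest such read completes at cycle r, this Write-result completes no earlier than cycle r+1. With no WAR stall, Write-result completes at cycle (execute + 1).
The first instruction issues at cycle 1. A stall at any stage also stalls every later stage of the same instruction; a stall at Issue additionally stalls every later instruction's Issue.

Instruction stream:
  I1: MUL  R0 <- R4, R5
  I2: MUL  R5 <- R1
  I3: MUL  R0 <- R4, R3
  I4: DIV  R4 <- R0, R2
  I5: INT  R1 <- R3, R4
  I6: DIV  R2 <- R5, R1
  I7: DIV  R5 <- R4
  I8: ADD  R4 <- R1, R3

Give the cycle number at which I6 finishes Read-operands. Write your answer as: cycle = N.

cycle = 35

c1: I1 dispatched to MUL
c2: I1 operands ready
c6: I1 complete
c7: R0←I1
c8: I2 dispatched to MUL
c9: I2 operands ready
c13: I2 complete
c14: R5←I2
c15: I3 dispatched to MUL
c16: I3 operands ready | I4 dispatched to DIV
c17: I5 dispatched to INT
c20: I3 complete
c21: R0←I3
c22: I4 operands ready
c30: I4 complete
c31: R4←I4
c32: I5 operands ready | I6 dispatched to DIV
c33: I5 complete
c34: R1←I5
c35: I6 operands ready
c43: I6 complete
c44: R2←I6
c45: I7 dispatched to DIV
c46: I7 operands ready | I8 dispatched to ADD
c47: I8 operands ready
c49: I8 complete
c50: R4←I8
c54: I7 complete
c55: R5←I7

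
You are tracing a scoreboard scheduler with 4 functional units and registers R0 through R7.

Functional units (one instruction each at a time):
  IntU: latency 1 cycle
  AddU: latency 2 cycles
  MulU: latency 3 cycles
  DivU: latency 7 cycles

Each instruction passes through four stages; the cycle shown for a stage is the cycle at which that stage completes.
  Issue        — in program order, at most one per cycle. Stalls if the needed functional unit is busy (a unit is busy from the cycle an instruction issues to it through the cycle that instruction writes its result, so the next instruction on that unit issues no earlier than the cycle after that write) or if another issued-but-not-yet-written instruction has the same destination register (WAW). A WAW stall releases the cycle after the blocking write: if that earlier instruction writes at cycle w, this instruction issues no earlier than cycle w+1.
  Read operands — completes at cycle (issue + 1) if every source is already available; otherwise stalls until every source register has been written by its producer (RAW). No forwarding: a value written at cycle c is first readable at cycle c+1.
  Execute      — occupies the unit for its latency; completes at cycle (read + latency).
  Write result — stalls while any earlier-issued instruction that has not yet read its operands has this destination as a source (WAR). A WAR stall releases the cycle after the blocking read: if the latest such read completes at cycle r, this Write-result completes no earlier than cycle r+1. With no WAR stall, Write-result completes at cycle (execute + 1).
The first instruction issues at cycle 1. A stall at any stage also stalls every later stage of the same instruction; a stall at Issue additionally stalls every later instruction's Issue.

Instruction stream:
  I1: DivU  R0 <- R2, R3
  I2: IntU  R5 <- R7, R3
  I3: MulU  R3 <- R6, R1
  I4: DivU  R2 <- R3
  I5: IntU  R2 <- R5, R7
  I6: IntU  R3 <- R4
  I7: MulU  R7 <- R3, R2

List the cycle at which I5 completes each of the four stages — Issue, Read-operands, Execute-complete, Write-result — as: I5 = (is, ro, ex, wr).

I5 = (21, 22, 23, 24)

1) issue 1, read 2, done 9, write 10
2) issue 2, read 3, done 4, write 5
3) issue 3, read 4, done 7, write 8
4) issue 11, read 12, done 19, write 20  <struct: DivU busy until I1 writes@10>
5) issue 21, read 22, done 23, write 24  <WAW R2: wait I4 write@20>
6) issue 25, read 26, done 27, write 28  <struct: IntU busy until I5 writes@24>
7) issue 26, read 29, done 32, write 33  <RAW R3: wait I6 write@28>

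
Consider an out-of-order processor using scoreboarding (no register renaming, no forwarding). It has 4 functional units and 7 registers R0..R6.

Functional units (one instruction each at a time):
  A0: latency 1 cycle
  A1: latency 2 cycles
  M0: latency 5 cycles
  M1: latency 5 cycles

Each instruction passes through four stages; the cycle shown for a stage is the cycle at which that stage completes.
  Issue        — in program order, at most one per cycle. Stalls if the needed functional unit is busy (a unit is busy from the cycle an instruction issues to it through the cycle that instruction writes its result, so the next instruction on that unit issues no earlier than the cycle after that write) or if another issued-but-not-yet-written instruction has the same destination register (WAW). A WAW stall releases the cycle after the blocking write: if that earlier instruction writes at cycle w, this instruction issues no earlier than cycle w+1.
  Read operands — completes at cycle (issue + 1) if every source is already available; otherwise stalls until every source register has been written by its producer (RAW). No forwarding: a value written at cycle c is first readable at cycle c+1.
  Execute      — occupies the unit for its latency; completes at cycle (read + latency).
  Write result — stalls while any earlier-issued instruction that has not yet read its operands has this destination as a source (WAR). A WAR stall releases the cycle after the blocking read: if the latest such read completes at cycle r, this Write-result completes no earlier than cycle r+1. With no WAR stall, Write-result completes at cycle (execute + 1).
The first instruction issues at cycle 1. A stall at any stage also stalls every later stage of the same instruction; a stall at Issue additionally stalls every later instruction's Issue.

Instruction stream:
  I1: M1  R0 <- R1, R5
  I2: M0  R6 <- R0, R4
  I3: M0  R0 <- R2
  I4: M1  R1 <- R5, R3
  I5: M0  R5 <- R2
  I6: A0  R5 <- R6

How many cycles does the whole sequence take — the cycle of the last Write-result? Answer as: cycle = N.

c1: I1 dispatched to M1
c2: I1 operands ready · I2 dispatched to M0
c7: I1 complete
c8: R0←I1
c9: I2 operands ready
c14: I2 complete
c15: R6←I2
c16: I3 dispatched to M0
c17: I3 operands ready · I4 dispatched to M1
c18: I4 operands ready
c22: I3 complete
c23: R0←I3 · I4 complete
c24: R1←I4 · I5 dispatched to M0
c25: I5 operands ready
c30: I5 complete
c31: R5←I5
c32: I6 dispatched to A0
c33: I6 operands ready
c34: I6 complete
c35: R5←I6

cycle = 35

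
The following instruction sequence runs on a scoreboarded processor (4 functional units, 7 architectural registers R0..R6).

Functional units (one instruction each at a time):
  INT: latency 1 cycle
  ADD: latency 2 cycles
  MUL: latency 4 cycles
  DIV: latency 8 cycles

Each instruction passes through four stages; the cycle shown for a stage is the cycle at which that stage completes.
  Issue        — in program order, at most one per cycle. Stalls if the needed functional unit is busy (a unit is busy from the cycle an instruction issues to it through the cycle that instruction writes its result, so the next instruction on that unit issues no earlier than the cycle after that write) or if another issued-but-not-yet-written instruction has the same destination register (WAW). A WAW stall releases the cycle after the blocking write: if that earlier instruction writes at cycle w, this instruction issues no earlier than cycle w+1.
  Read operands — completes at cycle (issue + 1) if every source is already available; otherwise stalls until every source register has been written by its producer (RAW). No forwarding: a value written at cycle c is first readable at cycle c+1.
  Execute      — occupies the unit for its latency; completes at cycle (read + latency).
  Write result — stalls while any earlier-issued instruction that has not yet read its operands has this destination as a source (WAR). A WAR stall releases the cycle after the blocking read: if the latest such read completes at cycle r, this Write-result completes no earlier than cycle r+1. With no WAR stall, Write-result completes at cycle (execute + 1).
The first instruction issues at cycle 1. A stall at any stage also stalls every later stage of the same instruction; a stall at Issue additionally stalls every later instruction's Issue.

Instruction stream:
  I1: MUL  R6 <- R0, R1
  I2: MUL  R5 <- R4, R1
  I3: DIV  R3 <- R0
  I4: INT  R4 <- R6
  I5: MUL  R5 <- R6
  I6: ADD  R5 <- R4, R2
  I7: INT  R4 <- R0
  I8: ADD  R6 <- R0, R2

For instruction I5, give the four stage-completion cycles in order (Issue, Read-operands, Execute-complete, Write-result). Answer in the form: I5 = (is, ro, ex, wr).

I5 = (15, 16, 20, 21)

I1: IS=1 RO=2 EX=6 WR=7
I2: IS=8 RO=9 EX=13 WR=14  [struct: MUL busy until I1 writes@7]
I3: IS=9 RO=10 EX=18 WR=19
I4: IS=10 RO=11 EX=12 WR=13
I5: IS=15 RO=16 EX=20 WR=21  [struct: MUL busy until I2 writes@14]
I6: IS=22 RO=23 EX=25 WR=26  [WAW R5: wait I5 write@21]
I7: IS=23 RO=24 EX=25 WR=26
I8: IS=27 RO=28 EX=30 WR=31  [struct: ADD busy until I6 writes@26]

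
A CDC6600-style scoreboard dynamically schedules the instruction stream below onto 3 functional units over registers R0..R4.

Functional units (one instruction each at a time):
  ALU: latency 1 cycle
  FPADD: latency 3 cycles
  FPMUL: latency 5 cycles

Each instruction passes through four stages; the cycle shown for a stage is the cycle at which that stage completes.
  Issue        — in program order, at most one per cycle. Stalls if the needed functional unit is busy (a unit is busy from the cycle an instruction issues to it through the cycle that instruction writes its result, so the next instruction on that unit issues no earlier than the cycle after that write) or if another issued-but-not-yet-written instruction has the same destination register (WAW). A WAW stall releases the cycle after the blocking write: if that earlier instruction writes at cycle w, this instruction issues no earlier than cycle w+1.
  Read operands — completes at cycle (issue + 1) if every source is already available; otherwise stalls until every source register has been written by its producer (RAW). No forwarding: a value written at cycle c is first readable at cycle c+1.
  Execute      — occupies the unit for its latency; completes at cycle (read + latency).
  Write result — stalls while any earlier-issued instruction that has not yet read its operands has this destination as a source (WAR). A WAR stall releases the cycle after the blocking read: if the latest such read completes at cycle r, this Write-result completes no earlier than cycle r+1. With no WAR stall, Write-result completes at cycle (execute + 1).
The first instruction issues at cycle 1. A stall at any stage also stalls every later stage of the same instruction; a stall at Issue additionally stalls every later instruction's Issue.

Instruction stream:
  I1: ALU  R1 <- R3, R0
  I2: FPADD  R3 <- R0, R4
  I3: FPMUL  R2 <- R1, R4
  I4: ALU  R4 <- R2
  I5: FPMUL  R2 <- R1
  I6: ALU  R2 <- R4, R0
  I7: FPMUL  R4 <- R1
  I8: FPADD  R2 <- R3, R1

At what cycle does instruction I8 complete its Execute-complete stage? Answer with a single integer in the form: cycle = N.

1) issue 1, read 2, done 3, write 4
2) issue 2, read 3, done 6, write 7
3) issue 3, read 5, done 10, write 11  <RAW R1: wait I1 write@4>
4) issue 5, read 12, done 13, write 14  <struct: ALU busy until I1 writes@4 / RAW R2: wait I3 write@11>
5) issue 12, read 13, done 18, write 19  <struct: FPMUL busy until I3 writes@11>
6) issue 20, read 21, done 22, write 23  <WAW R2: wait I5 write@19>
7) issue 21, read 22, done 27, write 28
8) issue 24, read 25, done 28, write 29  <WAW R2: wait I6 write@23>

cycle = 28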